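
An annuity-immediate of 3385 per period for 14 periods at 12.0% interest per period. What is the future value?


FV = PMT * ((1+i)^n - 1) / i
= 3385 * ((1.12)^14 - 1) / 0.12
= 3385 * (4.887112 - 1) / 0.12
= 109648.959


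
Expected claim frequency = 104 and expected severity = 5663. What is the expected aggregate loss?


E[S] = E[N] * E[X]
= 104 * 5663
= 588952


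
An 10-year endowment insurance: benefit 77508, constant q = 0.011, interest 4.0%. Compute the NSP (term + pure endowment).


Term component = 6606.3081
Pure endowment = 10_p_x * v^10 * benefit = 0.895288 * 0.675564 * 77508 = 46878.7533
NSP = 53485.0614


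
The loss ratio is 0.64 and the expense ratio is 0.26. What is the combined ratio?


Combined ratio = loss ratio + expense ratio
= 0.64 + 0.26
= 0.9


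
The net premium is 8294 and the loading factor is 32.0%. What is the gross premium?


Gross = net * (1 + loading)
= 8294 * (1 + 0.32)
= 8294 * 1.32
= 10948.08


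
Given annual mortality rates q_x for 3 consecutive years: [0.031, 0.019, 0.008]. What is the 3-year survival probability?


p_k = 1 - q_k for each year
Survival = product of (1 - q_k)
= 0.969 * 0.981 * 0.992
= 0.943


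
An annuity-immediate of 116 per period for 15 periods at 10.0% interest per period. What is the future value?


FV = PMT * ((1+i)^n - 1) / i
= 116 * ((1.1)^15 - 1) / 0.1
= 116 * (4.177248 - 1) / 0.1
= 3685.6079


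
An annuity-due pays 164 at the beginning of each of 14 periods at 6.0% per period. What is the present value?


PV_due = PMT * (1-(1+i)^(-n))/i * (1+i)
PV_immediate = 1524.3774
PV_due = 1524.3774 * 1.06
= 1615.84


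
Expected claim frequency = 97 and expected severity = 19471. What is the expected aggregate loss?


E[S] = E[N] * E[X]
= 97 * 19471
= 1.8887e+06


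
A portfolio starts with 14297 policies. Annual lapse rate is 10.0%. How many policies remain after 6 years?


remaining = initial * (1 - lapse)^years
= 14297 * (1 - 0.1)^6
= 14297 * 0.531441
= 7598.012


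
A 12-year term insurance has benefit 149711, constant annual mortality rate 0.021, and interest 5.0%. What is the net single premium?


NSP = benefit * sum_{k=0}^{n-1} k_p_x * q * v^(k+1)
With constant q=0.021, v=0.952381
Sum = 0.168107
NSP = 149711 * 0.168107
= 25167.4318


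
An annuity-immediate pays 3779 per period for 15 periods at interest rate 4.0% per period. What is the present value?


PV = PMT * (1 - (1+i)^(-n)) / i
= 3779 * (1 - (1+0.04)^(-15)) / 0.04
= 3779 * (1 - 0.555265) / 0.04
= 3779 * 11.118387
= 42016.3861


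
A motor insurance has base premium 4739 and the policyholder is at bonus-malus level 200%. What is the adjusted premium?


adjusted = base * BM_level / 100
= 4739 * 200 / 100
= 4739 * 2.0
= 9478.0


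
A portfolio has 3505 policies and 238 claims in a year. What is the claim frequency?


frequency = claims / policies
= 238 / 3505
= 0.0679


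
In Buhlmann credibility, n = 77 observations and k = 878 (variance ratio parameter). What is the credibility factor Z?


Z = n / (n + k)
= 77 / (77 + 878)
= 77 / 955
= 0.0806


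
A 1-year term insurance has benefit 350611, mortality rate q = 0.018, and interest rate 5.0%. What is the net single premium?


NSP = benefit * q * v
v = 1/(1+i) = 0.952381
NSP = 350611 * 0.018 * 0.952381
= 6010.4743


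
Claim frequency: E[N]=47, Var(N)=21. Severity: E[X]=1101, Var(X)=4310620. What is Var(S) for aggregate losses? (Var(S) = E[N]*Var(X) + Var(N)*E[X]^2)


Var(S) = E[N]*Var(X) + Var(N)*E[X]^2
= 47*4310620 + 21*1101^2
= 202599140 + 25456221
= 2.2806e+08


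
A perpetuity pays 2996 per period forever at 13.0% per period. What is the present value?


PV = PMT / i
= 2996 / 0.13
= 23046.1538


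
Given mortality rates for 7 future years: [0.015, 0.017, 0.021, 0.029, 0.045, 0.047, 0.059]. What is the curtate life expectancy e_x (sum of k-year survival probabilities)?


e_x = sum_{k=1}^{n} k_p_x
k_p_x values:
  1_p_x = 0.985
  2_p_x = 0.968255
  3_p_x = 0.947922
  4_p_x = 0.920432
  5_p_x = 0.879012
  6_p_x = 0.837699
  7_p_x = 0.788275
e_x = 6.3266


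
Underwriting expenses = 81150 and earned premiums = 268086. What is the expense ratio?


Expense ratio = expenses / premiums
= 81150 / 268086
= 0.3027


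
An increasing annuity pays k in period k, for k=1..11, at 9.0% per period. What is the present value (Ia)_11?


(Ia)_n = sum_{k=1}^{n} k * v^k, v = 1/(1+i)
v = 0.917431
Sum computed term by term:
(Ia)_11 = 35.0533


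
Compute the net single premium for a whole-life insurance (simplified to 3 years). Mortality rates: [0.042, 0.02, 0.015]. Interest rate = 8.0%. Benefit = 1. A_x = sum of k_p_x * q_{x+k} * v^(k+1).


v = 0.925926
Year 0: k_p_x=1.0, q=0.042, term=0.038889
Year 1: k_p_x=0.958, q=0.02, term=0.016427
Year 2: k_p_x=0.93884, q=0.015, term=0.011179
A_x = 0.0665


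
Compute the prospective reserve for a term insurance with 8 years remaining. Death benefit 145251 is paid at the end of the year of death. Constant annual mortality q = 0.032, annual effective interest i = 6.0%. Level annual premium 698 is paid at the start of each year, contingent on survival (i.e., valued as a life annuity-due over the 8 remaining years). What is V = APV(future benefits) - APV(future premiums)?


v = 1/(1+i) = 0.943396
APV(future benefits) per unit = sum_{k=0}^{7} k_p_x * q * v^(k+1) = 0.17959
APV(future benefits) = 145251 * 0.17959 = 26085.6874
Life annuity-due factor ä_{x:8} = sum_{k=0}^{7} k_p_x * v^k = 5.948932
APV(future premiums) = 698 * 5.948932 = 4152.3549
V = 26085.6874 - 4152.3549
= 21933.3325


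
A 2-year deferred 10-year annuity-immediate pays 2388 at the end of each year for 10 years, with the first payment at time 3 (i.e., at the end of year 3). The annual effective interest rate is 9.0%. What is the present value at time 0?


PV at time 2 of the 10-year annuity-immediate:
a_n = 2388 * (1-(1+0.09)^(-10))/0.09 = 15325.3666
Discount back 2 years to time 0:
PV = 15325.3666 * (1+0.09)^(-2)
= 15325.3666 * 0.84168
= 12899.0544


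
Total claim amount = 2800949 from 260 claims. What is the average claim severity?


severity = total / number
= 2800949 / 260
= 10772.8808


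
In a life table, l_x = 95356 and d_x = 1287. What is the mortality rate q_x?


q_x = d_x / l_x
= 1287 / 95356
= 0.0135


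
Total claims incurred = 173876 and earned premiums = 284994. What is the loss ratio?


Loss ratio = claims / premiums
= 173876 / 284994
= 0.6101


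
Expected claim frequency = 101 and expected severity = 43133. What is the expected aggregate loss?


E[S] = E[N] * E[X]
= 101 * 43133
= 4.3564e+06


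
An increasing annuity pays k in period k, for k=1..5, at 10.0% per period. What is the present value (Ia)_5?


(Ia)_n = sum_{k=1}^{n} k * v^k, v = 1/(1+i)
v = 0.909091
Sum computed term by term:
(Ia)_5 = 10.6526


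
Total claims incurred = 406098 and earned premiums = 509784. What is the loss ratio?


Loss ratio = claims / premiums
= 406098 / 509784
= 0.7966


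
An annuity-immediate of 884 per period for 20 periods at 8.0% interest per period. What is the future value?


FV = PMT * ((1+i)^n - 1) / i
= 884 * ((1.08)^20 - 1) / 0.08
= 884 * (4.660957 - 1) / 0.08
= 40453.5764


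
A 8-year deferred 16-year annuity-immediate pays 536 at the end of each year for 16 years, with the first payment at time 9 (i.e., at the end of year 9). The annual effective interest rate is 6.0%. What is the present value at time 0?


PV at time 8 of the 16-year annuity-immediate:
a_n = 536 * (1-(1+0.06)^(-16))/0.06 = 5416.7599
Discount back 8 years to time 0:
PV = 5416.7599 * (1+0.06)^(-8)
= 5416.7599 * 0.627412
= 3398.5422


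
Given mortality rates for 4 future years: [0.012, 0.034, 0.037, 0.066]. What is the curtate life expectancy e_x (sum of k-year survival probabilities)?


e_x = sum_{k=1}^{n} k_p_x
k_p_x values:
  1_p_x = 0.988
  2_p_x = 0.954408
  3_p_x = 0.919095
  4_p_x = 0.858435
e_x = 3.7199


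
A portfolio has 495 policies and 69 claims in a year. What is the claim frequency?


frequency = claims / policies
= 69 / 495
= 0.1394


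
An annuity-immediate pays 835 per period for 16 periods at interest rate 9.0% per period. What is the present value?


PV = PMT * (1 - (1+i)^(-n)) / i
= 835 * (1 - (1+0.09)^(-16)) / 0.09
= 835 * (1 - 0.25187) / 0.09
= 835 * 8.312558
= 6940.9861


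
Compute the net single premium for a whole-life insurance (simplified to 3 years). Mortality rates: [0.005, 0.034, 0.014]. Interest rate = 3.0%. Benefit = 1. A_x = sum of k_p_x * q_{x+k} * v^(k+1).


v = 0.970874
Year 0: k_p_x=1.0, q=0.005, term=0.004854
Year 1: k_p_x=0.995, q=0.034, term=0.031888
Year 2: k_p_x=0.96117, q=0.014, term=0.012314
A_x = 0.0491


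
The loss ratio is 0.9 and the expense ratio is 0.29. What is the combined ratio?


Combined ratio = loss ratio + expense ratio
= 0.9 + 0.29
= 1.19


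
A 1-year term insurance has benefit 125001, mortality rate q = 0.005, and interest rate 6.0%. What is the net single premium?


NSP = benefit * q * v
v = 1/(1+i) = 0.943396
NSP = 125001 * 0.005 * 0.943396
= 589.6274


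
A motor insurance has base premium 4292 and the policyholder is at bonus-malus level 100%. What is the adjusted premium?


adjusted = base * BM_level / 100
= 4292 * 100 / 100
= 4292 * 1.0
= 4292.0


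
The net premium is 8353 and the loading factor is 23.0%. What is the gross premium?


Gross = net * (1 + loading)
= 8353 * (1 + 0.23)
= 8353 * 1.23
= 10274.19


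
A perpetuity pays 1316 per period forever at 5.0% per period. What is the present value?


PV = PMT / i
= 1316 / 0.05
= 26320.0


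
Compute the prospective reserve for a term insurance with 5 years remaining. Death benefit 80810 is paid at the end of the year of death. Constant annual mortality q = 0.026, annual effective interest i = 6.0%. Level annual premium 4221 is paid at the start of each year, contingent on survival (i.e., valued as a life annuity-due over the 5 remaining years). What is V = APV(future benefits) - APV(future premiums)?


v = 1/(1+i) = 0.943396
APV(future benefits) per unit = sum_{k=0}^{4} k_p_x * q * v^(k+1) = 0.104291
APV(future benefits) = 80810 * 0.104291 = 8427.7808
Life annuity-due factor ä_{x:5} = sum_{k=0}^{4} k_p_x * v^k = 4.251876
APV(future premiums) = 4221 * 4.251876 = 17947.1706
V = 8427.7808 - 17947.1706
= -9519.3899


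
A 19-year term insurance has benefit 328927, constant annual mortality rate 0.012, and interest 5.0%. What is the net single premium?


NSP = benefit * sum_{k=0}^{n-1} k_p_x * q * v^(k+1)
With constant q=0.012, v=0.952381
Sum = 0.132654
NSP = 328927 * 0.132654
= 43633.5949


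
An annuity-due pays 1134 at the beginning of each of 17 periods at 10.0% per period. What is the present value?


PV_due = PMT * (1-(1+i)^(-n))/i * (1+i)
PV_immediate = 9096.4415
PV_due = 9096.4415 * 1.1
= 10006.0856


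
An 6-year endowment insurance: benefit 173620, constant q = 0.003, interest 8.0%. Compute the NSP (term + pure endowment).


Term component = 2391.4922
Pure endowment = 6_p_x * v^6 * benefit = 0.982134 * 0.63017 * 173620 = 107455.3811
NSP = 109846.8734


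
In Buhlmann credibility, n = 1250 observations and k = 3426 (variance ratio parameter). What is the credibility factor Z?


Z = n / (n + k)
= 1250 / (1250 + 3426)
= 1250 / 4676
= 0.2673


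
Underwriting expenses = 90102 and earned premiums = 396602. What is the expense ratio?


Expense ratio = expenses / premiums
= 90102 / 396602
= 0.2272


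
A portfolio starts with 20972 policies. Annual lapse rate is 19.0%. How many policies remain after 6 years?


remaining = initial * (1 - lapse)^years
= 20972 * (1 - 0.19)^6
= 20972 * 0.28243
= 5923.1122


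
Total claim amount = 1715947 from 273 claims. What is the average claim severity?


severity = total / number
= 1715947 / 273
= 6285.5201


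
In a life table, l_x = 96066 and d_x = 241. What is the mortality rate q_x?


q_x = d_x / l_x
= 241 / 96066
= 0.0025


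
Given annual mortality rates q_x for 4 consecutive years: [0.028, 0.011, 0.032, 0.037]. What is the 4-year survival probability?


p_k = 1 - q_k for each year
Survival = product of (1 - q_k)
= 0.972 * 0.989 * 0.968 * 0.963
= 0.8961


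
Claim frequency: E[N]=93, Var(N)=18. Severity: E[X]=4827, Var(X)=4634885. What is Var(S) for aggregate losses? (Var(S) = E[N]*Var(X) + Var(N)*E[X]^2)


Var(S) = E[N]*Var(X) + Var(N)*E[X]^2
= 93*4634885 + 18*4827^2
= 431044305 + 419398722
= 8.5044e+08


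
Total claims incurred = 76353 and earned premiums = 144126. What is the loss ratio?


Loss ratio = claims / premiums
= 76353 / 144126
= 0.5298


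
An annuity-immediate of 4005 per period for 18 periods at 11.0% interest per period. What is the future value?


FV = PMT * ((1+i)^n - 1) / i
= 4005 * ((1.11)^18 - 1) / 0.11
= 4005 * (6.543553 - 1) / 0.11
= 201835.7217


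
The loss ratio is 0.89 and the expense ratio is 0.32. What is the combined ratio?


Combined ratio = loss ratio + expense ratio
= 0.89 + 0.32
= 1.21


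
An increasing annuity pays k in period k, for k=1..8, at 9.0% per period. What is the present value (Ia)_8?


(Ia)_n = sum_{k=1}^{n} k * v^k, v = 1/(1+i)
v = 0.917431
Sum computed term by term:
(Ia)_8 = 22.4225


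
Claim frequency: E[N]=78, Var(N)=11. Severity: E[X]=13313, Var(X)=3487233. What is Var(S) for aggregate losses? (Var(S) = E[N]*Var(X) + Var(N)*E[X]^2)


Var(S) = E[N]*Var(X) + Var(N)*E[X]^2
= 78*3487233 + 11*13313^2
= 272004174 + 1949595659
= 2.2216e+09


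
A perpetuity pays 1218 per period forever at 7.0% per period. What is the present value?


PV = PMT / i
= 1218 / 0.07
= 17400.0


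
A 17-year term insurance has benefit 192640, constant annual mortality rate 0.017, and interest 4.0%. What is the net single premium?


NSP = benefit * sum_{k=0}^{n-1} k_p_x * q * v^(k+1)
With constant q=0.017, v=0.961538
Sum = 0.183848
NSP = 192640 * 0.183848
= 35416.4719


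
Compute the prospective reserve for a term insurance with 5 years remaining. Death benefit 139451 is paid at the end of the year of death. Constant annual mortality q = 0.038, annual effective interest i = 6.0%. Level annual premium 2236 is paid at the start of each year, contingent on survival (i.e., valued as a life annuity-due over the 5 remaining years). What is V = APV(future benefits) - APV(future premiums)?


v = 1/(1+i) = 0.943396
APV(future benefits) per unit = sum_{k=0}^{4} k_p_x * q * v^(k+1) = 0.149027
APV(future benefits) = 139451 * 0.149027 = 20781.9634
Life annuity-due factor ä_{x:5} = sum_{k=0}^{4} k_p_x * v^k = 4.157069
APV(future premiums) = 2236 * 4.157069 = 9295.2058
V = 20781.9634 - 9295.2058
= 11486.7576


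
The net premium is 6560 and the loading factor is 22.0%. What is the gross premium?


Gross = net * (1 + loading)
= 6560 * (1 + 0.22)
= 6560 * 1.22
= 8003.2


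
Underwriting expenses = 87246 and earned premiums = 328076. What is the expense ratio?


Expense ratio = expenses / premiums
= 87246 / 328076
= 0.2659


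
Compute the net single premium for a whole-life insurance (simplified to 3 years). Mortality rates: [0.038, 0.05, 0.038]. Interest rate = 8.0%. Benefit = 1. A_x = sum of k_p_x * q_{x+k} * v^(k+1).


v = 0.925926
Year 0: k_p_x=1.0, q=0.038, term=0.035185
Year 1: k_p_x=0.962, q=0.05, term=0.041238
Year 2: k_p_x=0.9139, q=0.038, term=0.027568
A_x = 0.104


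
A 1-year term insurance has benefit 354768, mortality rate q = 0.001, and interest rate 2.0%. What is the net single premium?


NSP = benefit * q * v
v = 1/(1+i) = 0.980392
NSP = 354768 * 0.001 * 0.980392
= 347.8118


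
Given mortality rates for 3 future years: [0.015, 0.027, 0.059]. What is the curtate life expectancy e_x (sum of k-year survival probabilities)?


e_x = sum_{k=1}^{n} k_p_x
k_p_x values:
  1_p_x = 0.985
  2_p_x = 0.958405
  3_p_x = 0.901859
e_x = 2.8453


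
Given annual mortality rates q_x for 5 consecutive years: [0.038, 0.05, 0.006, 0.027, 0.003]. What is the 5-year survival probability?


p_k = 1 - q_k for each year
Survival = product of (1 - q_k)
= 0.962 * 0.95 * 0.994 * 0.973 * 0.997
= 0.8812


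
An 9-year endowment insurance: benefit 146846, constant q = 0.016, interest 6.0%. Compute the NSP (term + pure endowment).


Term component = 15088.931
Pure endowment = 9_p_x * v^9 * benefit = 0.86488 * 0.591898 * 146846 = 75173.5776
NSP = 90262.5087


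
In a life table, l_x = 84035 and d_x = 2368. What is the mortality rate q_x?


q_x = d_x / l_x
= 2368 / 84035
= 0.0282


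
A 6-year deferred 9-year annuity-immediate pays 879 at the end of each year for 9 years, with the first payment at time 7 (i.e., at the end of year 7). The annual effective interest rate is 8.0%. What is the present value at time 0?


PV at time 6 of the 9-year annuity-immediate:
a_n = 879 * (1-(1+0.08)^(-9))/0.08 = 5491.0145
Discount back 6 years to time 0:
PV = 5491.0145 * (1+0.08)^(-6)
= 5491.0145 * 0.63017
= 3460.2705


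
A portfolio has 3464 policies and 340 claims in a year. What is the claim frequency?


frequency = claims / policies
= 340 / 3464
= 0.0982


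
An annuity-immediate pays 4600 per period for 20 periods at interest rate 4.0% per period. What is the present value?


PV = PMT * (1 - (1+i)^(-n)) / i
= 4600 * (1 - (1+0.04)^(-20)) / 0.04
= 4600 * (1 - 0.456387) / 0.04
= 4600 * 13.590326
= 62515.5012


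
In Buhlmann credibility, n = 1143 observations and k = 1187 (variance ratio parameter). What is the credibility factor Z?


Z = n / (n + k)
= 1143 / (1143 + 1187)
= 1143 / 2330
= 0.4906


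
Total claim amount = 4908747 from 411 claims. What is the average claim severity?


severity = total / number
= 4908747 / 411
= 11943.4234


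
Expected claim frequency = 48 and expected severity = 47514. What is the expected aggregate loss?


E[S] = E[N] * E[X]
= 48 * 47514
= 2.2807e+06


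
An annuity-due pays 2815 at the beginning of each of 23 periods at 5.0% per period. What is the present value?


PV_due = PMT * (1-(1+i)^(-n))/i * (1+i)
PV_immediate = 37970.3355
PV_due = 37970.3355 * 1.05
= 39868.8523


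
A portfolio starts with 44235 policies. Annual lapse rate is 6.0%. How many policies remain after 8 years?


remaining = initial * (1 - lapse)^years
= 44235 * (1 - 0.06)^8
= 44235 * 0.609569
= 26964.282


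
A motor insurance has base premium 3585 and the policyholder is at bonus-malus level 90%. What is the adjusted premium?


adjusted = base * BM_level / 100
= 3585 * 90 / 100
= 3585 * 0.9
= 3226.5


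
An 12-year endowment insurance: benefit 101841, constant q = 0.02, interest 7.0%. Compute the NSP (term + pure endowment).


Term component = 14746.0425
Pure endowment = 12_p_x * v^12 * benefit = 0.784717 * 0.444012 * 101841 = 35483.8089
NSP = 50229.8513


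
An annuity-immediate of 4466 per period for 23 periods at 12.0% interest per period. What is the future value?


FV = PMT * ((1+i)^n - 1) / i
= 4466 * ((1.12)^23 - 1) / 0.12
= 4466 * (13.552347 - 1) / 0.12
= 467156.524


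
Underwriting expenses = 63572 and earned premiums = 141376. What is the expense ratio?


Expense ratio = expenses / premiums
= 63572 / 141376
= 0.4497


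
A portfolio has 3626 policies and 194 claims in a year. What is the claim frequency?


frequency = claims / policies
= 194 / 3626
= 0.0535


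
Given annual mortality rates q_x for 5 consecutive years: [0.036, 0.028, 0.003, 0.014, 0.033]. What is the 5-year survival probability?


p_k = 1 - q_k for each year
Survival = product of (1 - q_k)
= 0.964 * 0.972 * 0.997 * 0.986 * 0.967
= 0.8907


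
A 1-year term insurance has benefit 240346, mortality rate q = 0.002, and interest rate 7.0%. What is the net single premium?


NSP = benefit * q * v
v = 1/(1+i) = 0.934579
NSP = 240346 * 0.002 * 0.934579
= 449.2449


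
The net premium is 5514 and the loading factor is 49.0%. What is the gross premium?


Gross = net * (1 + loading)
= 5514 * (1 + 0.49)
= 5514 * 1.49
= 8215.86


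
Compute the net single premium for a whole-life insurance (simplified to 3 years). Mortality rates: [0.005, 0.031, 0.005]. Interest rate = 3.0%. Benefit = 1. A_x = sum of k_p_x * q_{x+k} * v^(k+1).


v = 0.970874
Year 0: k_p_x=1.0, q=0.005, term=0.004854
Year 1: k_p_x=0.995, q=0.031, term=0.029074
Year 2: k_p_x=0.964155, q=0.005, term=0.004412
A_x = 0.0383


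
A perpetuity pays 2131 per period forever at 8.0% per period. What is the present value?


PV = PMT / i
= 2131 / 0.08
= 26637.5


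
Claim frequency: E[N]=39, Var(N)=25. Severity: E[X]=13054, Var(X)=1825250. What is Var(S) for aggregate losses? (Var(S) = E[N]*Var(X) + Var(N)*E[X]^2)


Var(S) = E[N]*Var(X) + Var(N)*E[X]^2
= 39*1825250 + 25*13054^2
= 71184750 + 4260172900
= 4.3314e+09


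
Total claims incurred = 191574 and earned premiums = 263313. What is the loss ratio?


Loss ratio = claims / premiums
= 191574 / 263313
= 0.7276


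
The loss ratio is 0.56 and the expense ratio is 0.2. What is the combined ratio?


Combined ratio = loss ratio + expense ratio
= 0.56 + 0.2
= 0.76


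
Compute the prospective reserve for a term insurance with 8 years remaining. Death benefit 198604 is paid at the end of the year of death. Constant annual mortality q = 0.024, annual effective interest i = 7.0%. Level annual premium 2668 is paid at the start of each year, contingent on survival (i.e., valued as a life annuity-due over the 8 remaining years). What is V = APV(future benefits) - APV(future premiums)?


v = 1/(1+i) = 0.934579
APV(future benefits) per unit = sum_{k=0}^{7} k_p_x * q * v^(k+1) = 0.132967
APV(future benefits) = 198604 * 0.132967 = 26407.7721
Life annuity-due factor ä_{x:8} = sum_{k=0}^{7} k_p_x * v^k = 5.928111
APV(future premiums) = 2668 * 5.928111 = 15816.1995
V = 26407.7721 - 15816.1995
= 10591.5726


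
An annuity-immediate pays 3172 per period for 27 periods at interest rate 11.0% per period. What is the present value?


PV = PMT * (1 - (1+i)^(-n)) / i
= 3172 * (1 - (1+0.11)^(-27)) / 0.11
= 3172 * (1 - 0.059742) / 0.11
= 3172 * 8.5478
= 27113.6223


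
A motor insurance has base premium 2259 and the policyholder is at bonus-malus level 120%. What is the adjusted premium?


adjusted = base * BM_level / 100
= 2259 * 120 / 100
= 2259 * 1.2
= 2710.8


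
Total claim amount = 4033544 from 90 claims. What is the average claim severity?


severity = total / number
= 4033544 / 90
= 44817.1556


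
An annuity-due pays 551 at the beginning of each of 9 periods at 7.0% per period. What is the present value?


PV_due = PMT * (1-(1+i)^(-n))/i * (1+i)
PV_immediate = 3589.893
PV_due = 3589.893 * 1.07
= 3841.1855


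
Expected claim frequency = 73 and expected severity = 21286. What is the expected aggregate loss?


E[S] = E[N] * E[X]
= 73 * 21286
= 1.5539e+06


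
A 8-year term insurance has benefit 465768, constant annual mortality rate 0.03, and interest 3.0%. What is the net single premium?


NSP = benefit * sum_{k=0}^{n-1} k_p_x * q * v^(k+1)
With constant q=0.03, v=0.970874
Sum = 0.190653
NSP = 465768 * 0.190653
= 88800.0094


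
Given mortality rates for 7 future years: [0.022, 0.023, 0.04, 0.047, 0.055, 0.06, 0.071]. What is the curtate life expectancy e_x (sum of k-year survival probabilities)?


e_x = sum_{k=1}^{n} k_p_x
k_p_x values:
  1_p_x = 0.978
  2_p_x = 0.955506
  3_p_x = 0.917286
  4_p_x = 0.874173
  5_p_x = 0.826094
  6_p_x = 0.776528
  7_p_x = 0.721395
e_x = 6.049


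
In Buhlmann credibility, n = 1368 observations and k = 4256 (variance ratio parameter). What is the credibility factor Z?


Z = n / (n + k)
= 1368 / (1368 + 4256)
= 1368 / 5624
= 0.2432


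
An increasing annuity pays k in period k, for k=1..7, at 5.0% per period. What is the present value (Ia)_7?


(Ia)_n = sum_{k=1}^{n} k * v^k, v = 1/(1+i)
v = 0.952381
Sum computed term by term:
(Ia)_7 = 22.0185


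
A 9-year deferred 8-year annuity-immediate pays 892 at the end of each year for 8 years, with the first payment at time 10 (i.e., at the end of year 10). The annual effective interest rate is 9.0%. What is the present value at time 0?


PV at time 9 of the 8-year annuity-immediate:
a_n = 892 * (1-(1+0.09)^(-8))/0.09 = 4937.0587
Discount back 9 years to time 0:
PV = 4937.0587 * (1+0.09)^(-9)
= 4937.0587 * 0.460428
= 2273.159


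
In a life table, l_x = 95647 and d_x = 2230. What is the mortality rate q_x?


q_x = d_x / l_x
= 2230 / 95647
= 0.0233


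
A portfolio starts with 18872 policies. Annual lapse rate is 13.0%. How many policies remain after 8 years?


remaining = initial * (1 - lapse)^years
= 18872 * (1 - 0.13)^8
= 18872 * 0.328212
= 6194.0107


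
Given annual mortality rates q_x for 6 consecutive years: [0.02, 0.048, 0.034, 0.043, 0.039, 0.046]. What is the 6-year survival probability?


p_k = 1 - q_k for each year
Survival = product of (1 - q_k)
= 0.98 * 0.952 * 0.966 * 0.957 * 0.961 * 0.954
= 0.7907


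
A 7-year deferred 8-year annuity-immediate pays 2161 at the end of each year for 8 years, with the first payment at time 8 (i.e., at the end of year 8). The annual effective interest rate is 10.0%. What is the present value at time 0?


PV at time 7 of the 8-year annuity-immediate:
a_n = 2161 * (1-(1+0.1)^(-8))/0.1 = 11528.7755
Discount back 7 years to time 0:
PV = 11528.7755 * (1+0.1)^(-7)
= 11528.7755 * 0.513158
= 5916.0847


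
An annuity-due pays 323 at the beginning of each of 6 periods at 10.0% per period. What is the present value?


PV_due = PMT * (1-(1+i)^(-n))/i * (1+i)
PV_immediate = 1406.7492
PV_due = 1406.7492 * 1.1
= 1547.4241


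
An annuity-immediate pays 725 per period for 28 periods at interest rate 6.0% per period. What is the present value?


PV = PMT * (1 - (1+i)^(-n)) / i
= 725 * (1 - (1+0.06)^(-28)) / 0.06
= 725 * (1 - 0.19563) / 0.06
= 725 * 13.406164
= 9719.4691


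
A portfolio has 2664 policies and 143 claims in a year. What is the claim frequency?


frequency = claims / policies
= 143 / 2664
= 0.0537


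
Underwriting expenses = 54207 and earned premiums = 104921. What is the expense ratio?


Expense ratio = expenses / premiums
= 54207 / 104921
= 0.5166


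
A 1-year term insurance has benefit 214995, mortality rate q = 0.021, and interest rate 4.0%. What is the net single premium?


NSP = benefit * q * v
v = 1/(1+i) = 0.961538
NSP = 214995 * 0.021 * 0.961538
= 4341.2452


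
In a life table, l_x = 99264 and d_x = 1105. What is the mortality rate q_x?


q_x = d_x / l_x
= 1105 / 99264
= 0.0111


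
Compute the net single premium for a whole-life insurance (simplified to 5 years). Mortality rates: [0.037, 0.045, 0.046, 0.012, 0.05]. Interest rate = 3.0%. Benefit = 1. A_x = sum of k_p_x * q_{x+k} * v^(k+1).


v = 0.970874
Year 0: k_p_x=1.0, q=0.037, term=0.035922
Year 1: k_p_x=0.963, q=0.045, term=0.040847
Year 2: k_p_x=0.919665, q=0.046, term=0.038715
Year 3: k_p_x=0.87736, q=0.012, term=0.009354
Year 4: k_p_x=0.866832, q=0.05, term=0.037387
A_x = 0.1622


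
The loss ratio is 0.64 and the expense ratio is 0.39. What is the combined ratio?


Combined ratio = loss ratio + expense ratio
= 0.64 + 0.39
= 1.03


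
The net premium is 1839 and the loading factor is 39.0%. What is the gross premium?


Gross = net * (1 + loading)
= 1839 * (1 + 0.39)
= 1839 * 1.39
= 2556.21


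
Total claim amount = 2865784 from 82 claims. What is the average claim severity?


severity = total / number
= 2865784 / 82
= 34948.5854


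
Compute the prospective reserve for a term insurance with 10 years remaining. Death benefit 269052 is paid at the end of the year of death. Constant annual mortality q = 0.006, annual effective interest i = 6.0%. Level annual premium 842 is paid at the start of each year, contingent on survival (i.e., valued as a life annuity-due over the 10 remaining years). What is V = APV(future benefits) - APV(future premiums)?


v = 1/(1+i) = 0.943396
APV(future benefits) per unit = sum_{k=0}^{9} k_p_x * q * v^(k+1) = 0.043111
APV(future benefits) = 269052 * 0.043111 = 11599.0429
Life annuity-due factor ä_{x:10} = sum_{k=0}^{9} k_p_x * v^k = 7.616239
APV(future premiums) = 842 * 7.616239 = 6412.8729
V = 11599.0429 - 6412.8729
= 5186.1699


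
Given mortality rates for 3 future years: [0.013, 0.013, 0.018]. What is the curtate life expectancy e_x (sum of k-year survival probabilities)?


e_x = sum_{k=1}^{n} k_p_x
k_p_x values:
  1_p_x = 0.987
  2_p_x = 0.974169
  3_p_x = 0.956634
e_x = 2.9178


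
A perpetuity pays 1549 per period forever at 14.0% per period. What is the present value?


PV = PMT / i
= 1549 / 0.14
= 11064.2857


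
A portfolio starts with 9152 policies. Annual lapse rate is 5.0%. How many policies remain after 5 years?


remaining = initial * (1 - lapse)^years
= 9152 * (1 - 0.05)^5
= 9152 * 0.773781
= 7081.6431


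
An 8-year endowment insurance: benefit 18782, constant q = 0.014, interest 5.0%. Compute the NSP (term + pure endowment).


Term component = 1624.3381
Pure endowment = 8_p_x * v^8 * benefit = 0.893337 * 0.676839 * 18782 = 11356.4544
NSP = 12980.7925


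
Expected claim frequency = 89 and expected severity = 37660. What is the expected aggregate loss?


E[S] = E[N] * E[X]
= 89 * 37660
= 3.3517e+06


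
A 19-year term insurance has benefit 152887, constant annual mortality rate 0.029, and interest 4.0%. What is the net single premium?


NSP = benefit * sum_{k=0}^{n-1} k_p_x * q * v^(k+1)
With constant q=0.029, v=0.961538
Sum = 0.306244
NSP = 152887 * 0.306244
= 46820.6733


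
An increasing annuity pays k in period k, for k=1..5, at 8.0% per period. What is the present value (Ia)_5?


(Ia)_n = sum_{k=1}^{n} k * v^k, v = 1/(1+i)
v = 0.925926
Sum computed term by term:
(Ia)_5 = 11.3651


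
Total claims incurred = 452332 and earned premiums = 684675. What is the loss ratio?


Loss ratio = claims / premiums
= 452332 / 684675
= 0.6607


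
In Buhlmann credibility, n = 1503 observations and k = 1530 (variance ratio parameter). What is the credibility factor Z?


Z = n / (n + k)
= 1503 / (1503 + 1530)
= 1503 / 3033
= 0.4955


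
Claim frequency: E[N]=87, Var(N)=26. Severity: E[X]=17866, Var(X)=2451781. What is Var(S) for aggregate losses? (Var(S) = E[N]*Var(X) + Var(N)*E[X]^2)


Var(S) = E[N]*Var(X) + Var(N)*E[X]^2
= 87*2451781 + 26*17866^2
= 213304947 + 8299042856
= 8.5123e+09


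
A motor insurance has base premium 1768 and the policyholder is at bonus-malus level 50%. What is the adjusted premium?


adjusted = base * BM_level / 100
= 1768 * 50 / 100
= 1768 * 0.5
= 884.0


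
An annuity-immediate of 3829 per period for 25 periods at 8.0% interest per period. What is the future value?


FV = PMT * ((1+i)^n - 1) / i
= 3829 * ((1.08)^25 - 1) / 0.08
= 3829 * (6.848475 - 1) / 0.08
= 279922.6441


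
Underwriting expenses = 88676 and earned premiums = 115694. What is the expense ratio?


Expense ratio = expenses / premiums
= 88676 / 115694
= 0.7665


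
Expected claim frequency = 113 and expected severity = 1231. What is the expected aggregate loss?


E[S] = E[N] * E[X]
= 113 * 1231
= 139103


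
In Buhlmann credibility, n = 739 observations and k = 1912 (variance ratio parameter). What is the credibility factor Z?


Z = n / (n + k)
= 739 / (739 + 1912)
= 739 / 2651
= 0.2788


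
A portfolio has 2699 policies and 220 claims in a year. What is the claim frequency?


frequency = claims / policies
= 220 / 2699
= 0.0815


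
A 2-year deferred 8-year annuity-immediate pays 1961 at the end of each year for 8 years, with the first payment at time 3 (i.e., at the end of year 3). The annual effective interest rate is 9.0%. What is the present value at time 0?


PV at time 2 of the 8-year annuity-immediate:
a_n = 1961 * (1-(1+0.09)^(-8))/0.09 = 10853.7803
Discount back 2 years to time 0:
PV = 10853.7803 * (1+0.09)^(-2)
= 10853.7803 * 0.84168
= 9135.4097


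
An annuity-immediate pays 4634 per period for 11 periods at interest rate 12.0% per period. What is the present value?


PV = PMT * (1 - (1+i)^(-n)) / i
= 4634 * (1 - (1+0.12)^(-11)) / 0.12
= 4634 * (1 - 0.287476) / 0.12
= 4634 * 5.937699
= 27515.2978


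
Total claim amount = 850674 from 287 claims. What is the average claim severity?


severity = total / number
= 850674 / 287
= 2964.0209


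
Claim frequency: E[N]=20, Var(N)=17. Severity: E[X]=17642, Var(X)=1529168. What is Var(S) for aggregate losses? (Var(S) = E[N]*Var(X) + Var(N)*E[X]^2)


Var(S) = E[N]*Var(X) + Var(N)*E[X]^2
= 20*1529168 + 17*17642^2
= 30583360 + 5291082788
= 5.3217e+09


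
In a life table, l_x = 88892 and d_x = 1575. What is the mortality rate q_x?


q_x = d_x / l_x
= 1575 / 88892
= 0.0177


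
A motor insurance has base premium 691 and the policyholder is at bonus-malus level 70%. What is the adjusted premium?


adjusted = base * BM_level / 100
= 691 * 70 / 100
= 691 * 0.7
= 483.7


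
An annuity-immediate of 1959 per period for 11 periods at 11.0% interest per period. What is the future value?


FV = PMT * ((1+i)^n - 1) / i
= 1959 * ((1.11)^11 - 1) / 0.11
= 1959 * (3.151757 - 1) / 0.11
= 38320.8413


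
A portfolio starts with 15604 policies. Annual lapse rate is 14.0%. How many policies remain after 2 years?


remaining = initial * (1 - lapse)^years
= 15604 * (1 - 0.14)^2
= 15604 * 0.7396
= 11540.7184


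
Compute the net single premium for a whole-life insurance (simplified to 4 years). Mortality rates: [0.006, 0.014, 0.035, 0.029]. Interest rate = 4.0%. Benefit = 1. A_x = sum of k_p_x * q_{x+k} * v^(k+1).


v = 0.961538
Year 0: k_p_x=1.0, q=0.006, term=0.005769
Year 1: k_p_x=0.994, q=0.014, term=0.012866
Year 2: k_p_x=0.980084, q=0.035, term=0.030495
Year 3: k_p_x=0.945781, q=0.029, term=0.023445
A_x = 0.0726


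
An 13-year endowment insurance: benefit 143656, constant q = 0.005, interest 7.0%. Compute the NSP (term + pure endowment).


Term component = 5853.6345
Pure endowment = 13_p_x * v^13 * benefit = 0.936915 * 0.414964 * 143656 = 55851.483
NSP = 61705.1175


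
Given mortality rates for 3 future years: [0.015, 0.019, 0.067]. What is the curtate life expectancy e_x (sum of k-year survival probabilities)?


e_x = sum_{k=1}^{n} k_p_x
k_p_x values:
  1_p_x = 0.985
  2_p_x = 0.966285
  3_p_x = 0.901544
e_x = 2.8528


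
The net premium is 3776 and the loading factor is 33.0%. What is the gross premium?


Gross = net * (1 + loading)
= 3776 * (1 + 0.33)
= 3776 * 1.33
= 5022.08


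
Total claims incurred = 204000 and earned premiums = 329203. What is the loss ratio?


Loss ratio = claims / premiums
= 204000 / 329203
= 0.6197


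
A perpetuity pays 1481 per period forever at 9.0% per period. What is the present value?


PV = PMT / i
= 1481 / 0.09
= 16455.5556


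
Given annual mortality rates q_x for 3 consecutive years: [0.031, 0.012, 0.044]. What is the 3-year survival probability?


p_k = 1 - q_k for each year
Survival = product of (1 - q_k)
= 0.969 * 0.988 * 0.956
= 0.9152


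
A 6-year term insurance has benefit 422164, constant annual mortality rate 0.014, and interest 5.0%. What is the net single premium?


NSP = benefit * sum_{k=0}^{n-1} k_p_x * q * v^(k+1)
With constant q=0.014, v=0.952381
Sum = 0.068756
NSP = 422164 * 0.068756
= 29026.3269


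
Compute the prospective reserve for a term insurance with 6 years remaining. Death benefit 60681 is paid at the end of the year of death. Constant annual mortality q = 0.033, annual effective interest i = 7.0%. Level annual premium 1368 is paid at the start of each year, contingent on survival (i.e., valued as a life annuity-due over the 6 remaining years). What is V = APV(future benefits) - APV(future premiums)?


v = 1/(1+i) = 0.934579
APV(future benefits) per unit = sum_{k=0}^{5} k_p_x * q * v^(k+1) = 0.145833
APV(future benefits) = 60681 * 0.145833 = 8849.2988
Life annuity-due factor ä_{x:6} = sum_{k=0}^{5} k_p_x * v^k = 4.728528
APV(future premiums) = 1368 * 4.728528 = 6468.6264
V = 8849.2988 - 6468.6264
= 2380.6725


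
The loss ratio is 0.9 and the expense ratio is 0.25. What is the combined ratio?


Combined ratio = loss ratio + expense ratio
= 0.9 + 0.25
= 1.15


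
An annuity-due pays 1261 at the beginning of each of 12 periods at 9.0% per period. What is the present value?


PV_due = PMT * (1-(1+i)^(-n))/i * (1+i)
PV_immediate = 9029.6746
PV_due = 9029.6746 * 1.09
= 9842.3453


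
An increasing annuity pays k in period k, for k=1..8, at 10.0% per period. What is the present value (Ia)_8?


(Ia)_n = sum_{k=1}^{n} k * v^k, v = 1/(1+i)
v = 0.909091
Sum computed term by term:
(Ia)_8 = 21.3636


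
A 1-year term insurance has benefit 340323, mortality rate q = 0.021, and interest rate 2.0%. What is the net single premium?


NSP = benefit * q * v
v = 1/(1+i) = 0.980392
NSP = 340323 * 0.021 * 0.980392
= 7006.65


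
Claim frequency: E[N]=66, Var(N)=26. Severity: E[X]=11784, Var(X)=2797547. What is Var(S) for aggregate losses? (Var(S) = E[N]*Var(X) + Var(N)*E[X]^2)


Var(S) = E[N]*Var(X) + Var(N)*E[X]^2
= 66*2797547 + 26*11784^2
= 184638102 + 3610429056
= 3.7951e+09


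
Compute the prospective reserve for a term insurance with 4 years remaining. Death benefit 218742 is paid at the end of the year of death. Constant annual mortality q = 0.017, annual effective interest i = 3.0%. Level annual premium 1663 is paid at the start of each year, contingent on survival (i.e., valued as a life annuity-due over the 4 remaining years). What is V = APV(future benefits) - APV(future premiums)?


v = 1/(1+i) = 0.970874
APV(future benefits) per unit = sum_{k=0}^{3} k_p_x * q * v^(k+1) = 0.061637
APV(future benefits) = 218742 * 0.061637 = 13482.4934
Life annuity-due factor ä_{x:4} = sum_{k=0}^{3} k_p_x * v^k = 3.734447
APV(future premiums) = 1663 * 3.734447 = 6210.386
V = 13482.4934 - 6210.386
= 7272.1075


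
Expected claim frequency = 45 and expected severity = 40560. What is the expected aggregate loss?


E[S] = E[N] * E[X]
= 45 * 40560
= 1.8252e+06


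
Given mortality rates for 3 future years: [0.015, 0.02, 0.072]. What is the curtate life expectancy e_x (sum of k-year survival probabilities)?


e_x = sum_{k=1}^{n} k_p_x
k_p_x values:
  1_p_x = 0.985
  2_p_x = 0.9653
  3_p_x = 0.895798
e_x = 2.8461


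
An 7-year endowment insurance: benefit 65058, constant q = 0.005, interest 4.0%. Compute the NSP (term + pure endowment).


Term component = 1924.8758
Pure endowment = 7_p_x * v^7 * benefit = 0.965521 * 0.759918 * 65058 = 47734.1176
NSP = 49658.9934


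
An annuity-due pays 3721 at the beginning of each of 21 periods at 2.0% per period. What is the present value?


PV_due = PMT * (1-(1+i)^(-n))/i * (1+i)
PV_immediate = 63298.7093
PV_due = 63298.7093 * 1.02
= 64564.6835


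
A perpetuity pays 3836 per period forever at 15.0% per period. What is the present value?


PV = PMT / i
= 3836 / 0.15
= 25573.3333


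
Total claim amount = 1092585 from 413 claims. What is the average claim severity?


severity = total / number
= 1092585 / 413
= 2645.4843


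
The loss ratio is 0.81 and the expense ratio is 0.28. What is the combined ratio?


Combined ratio = loss ratio + expense ratio
= 0.81 + 0.28
= 1.09


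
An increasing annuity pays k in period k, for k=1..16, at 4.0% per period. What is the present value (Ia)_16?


(Ia)_n = sum_{k=1}^{n} k * v^k, v = 1/(1+i)
v = 0.961538
Sum computed term by term:
(Ia)_16 = 89.3964


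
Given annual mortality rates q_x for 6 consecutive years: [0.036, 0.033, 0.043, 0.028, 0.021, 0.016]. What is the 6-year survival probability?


p_k = 1 - q_k for each year
Survival = product of (1 - q_k)
= 0.964 * 0.967 * 0.957 * 0.972 * 0.979 * 0.984
= 0.8353


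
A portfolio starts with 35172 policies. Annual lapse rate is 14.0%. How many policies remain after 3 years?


remaining = initial * (1 - lapse)^years
= 35172 * (1 - 0.14)^3
= 35172 * 0.636056
= 22371.3616
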